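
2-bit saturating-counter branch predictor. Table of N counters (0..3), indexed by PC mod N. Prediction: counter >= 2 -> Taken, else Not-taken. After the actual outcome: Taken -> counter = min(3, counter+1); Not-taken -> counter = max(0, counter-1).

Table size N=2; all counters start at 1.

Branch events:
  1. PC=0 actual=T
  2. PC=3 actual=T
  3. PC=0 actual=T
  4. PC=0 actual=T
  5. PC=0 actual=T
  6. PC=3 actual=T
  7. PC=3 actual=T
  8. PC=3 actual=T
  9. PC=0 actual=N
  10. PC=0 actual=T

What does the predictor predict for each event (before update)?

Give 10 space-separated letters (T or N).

Answer: N N T T T T T T T T

Derivation:
Ev 1: PC=0 idx=0 pred=N actual=T -> ctr[0]=2
Ev 2: PC=3 idx=1 pred=N actual=T -> ctr[1]=2
Ev 3: PC=0 idx=0 pred=T actual=T -> ctr[0]=3
Ev 4: PC=0 idx=0 pred=T actual=T -> ctr[0]=3
Ev 5: PC=0 idx=0 pred=T actual=T -> ctr[0]=3
Ev 6: PC=3 idx=1 pred=T actual=T -> ctr[1]=3
Ev 7: PC=3 idx=1 pred=T actual=T -> ctr[1]=3
Ev 8: PC=3 idx=1 pred=T actual=T -> ctr[1]=3
Ev 9: PC=0 idx=0 pred=T actual=N -> ctr[0]=2
Ev 10: PC=0 idx=0 pred=T actual=T -> ctr[0]=3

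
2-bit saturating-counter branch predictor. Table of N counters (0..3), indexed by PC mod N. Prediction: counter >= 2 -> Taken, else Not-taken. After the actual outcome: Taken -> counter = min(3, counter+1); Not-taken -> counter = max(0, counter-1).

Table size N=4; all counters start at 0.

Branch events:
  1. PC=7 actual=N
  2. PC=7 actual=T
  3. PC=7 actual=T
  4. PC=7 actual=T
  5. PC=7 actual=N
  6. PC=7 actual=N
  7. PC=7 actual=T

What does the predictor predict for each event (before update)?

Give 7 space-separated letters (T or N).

Answer: N N N T T T N

Derivation:
Ev 1: PC=7 idx=3 pred=N actual=N -> ctr[3]=0
Ev 2: PC=7 idx=3 pred=N actual=T -> ctr[3]=1
Ev 3: PC=7 idx=3 pred=N actual=T -> ctr[3]=2
Ev 4: PC=7 idx=3 pred=T actual=T -> ctr[3]=3
Ev 5: PC=7 idx=3 pred=T actual=N -> ctr[3]=2
Ev 6: PC=7 idx=3 pred=T actual=N -> ctr[3]=1
Ev 7: PC=7 idx=3 pred=N actual=T -> ctr[3]=2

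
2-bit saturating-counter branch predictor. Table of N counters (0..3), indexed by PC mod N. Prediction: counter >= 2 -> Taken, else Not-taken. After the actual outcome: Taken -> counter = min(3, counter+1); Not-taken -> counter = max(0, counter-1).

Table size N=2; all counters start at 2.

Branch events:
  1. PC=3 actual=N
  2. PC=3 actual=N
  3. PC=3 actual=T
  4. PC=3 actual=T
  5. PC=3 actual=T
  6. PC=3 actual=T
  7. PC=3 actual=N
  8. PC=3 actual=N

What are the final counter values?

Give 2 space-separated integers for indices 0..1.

Ev 1: PC=3 idx=1 pred=T actual=N -> ctr[1]=1
Ev 2: PC=3 idx=1 pred=N actual=N -> ctr[1]=0
Ev 3: PC=3 idx=1 pred=N actual=T -> ctr[1]=1
Ev 4: PC=3 idx=1 pred=N actual=T -> ctr[1]=2
Ev 5: PC=3 idx=1 pred=T actual=T -> ctr[1]=3
Ev 6: PC=3 idx=1 pred=T actual=T -> ctr[1]=3
Ev 7: PC=3 idx=1 pred=T actual=N -> ctr[1]=2
Ev 8: PC=3 idx=1 pred=T actual=N -> ctr[1]=1

Answer: 2 1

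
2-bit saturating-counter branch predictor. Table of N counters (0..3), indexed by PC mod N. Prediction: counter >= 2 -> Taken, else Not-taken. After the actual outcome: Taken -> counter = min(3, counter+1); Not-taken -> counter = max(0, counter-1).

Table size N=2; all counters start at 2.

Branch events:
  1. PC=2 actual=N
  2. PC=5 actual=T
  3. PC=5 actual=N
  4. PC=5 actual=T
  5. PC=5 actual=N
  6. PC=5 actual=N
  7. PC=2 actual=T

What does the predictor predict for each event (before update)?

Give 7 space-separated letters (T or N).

Answer: T T T T T T N

Derivation:
Ev 1: PC=2 idx=0 pred=T actual=N -> ctr[0]=1
Ev 2: PC=5 idx=1 pred=T actual=T -> ctr[1]=3
Ev 3: PC=5 idx=1 pred=T actual=N -> ctr[1]=2
Ev 4: PC=5 idx=1 pred=T actual=T -> ctr[1]=3
Ev 5: PC=5 idx=1 pred=T actual=N -> ctr[1]=2
Ev 6: PC=5 idx=1 pred=T actual=N -> ctr[1]=1
Ev 7: PC=2 idx=0 pred=N actual=T -> ctr[0]=2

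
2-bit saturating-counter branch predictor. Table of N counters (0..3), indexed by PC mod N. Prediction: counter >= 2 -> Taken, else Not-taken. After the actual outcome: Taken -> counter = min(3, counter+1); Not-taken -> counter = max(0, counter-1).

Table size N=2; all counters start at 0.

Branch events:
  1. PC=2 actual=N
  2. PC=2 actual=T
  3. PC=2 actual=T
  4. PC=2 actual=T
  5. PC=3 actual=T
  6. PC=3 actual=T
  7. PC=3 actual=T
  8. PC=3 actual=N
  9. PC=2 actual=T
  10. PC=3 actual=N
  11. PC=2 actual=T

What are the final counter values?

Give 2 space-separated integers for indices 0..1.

Answer: 3 1

Derivation:
Ev 1: PC=2 idx=0 pred=N actual=N -> ctr[0]=0
Ev 2: PC=2 idx=0 pred=N actual=T -> ctr[0]=1
Ev 3: PC=2 idx=0 pred=N actual=T -> ctr[0]=2
Ev 4: PC=2 idx=0 pred=T actual=T -> ctr[0]=3
Ev 5: PC=3 idx=1 pred=N actual=T -> ctr[1]=1
Ev 6: PC=3 idx=1 pred=N actual=T -> ctr[1]=2
Ev 7: PC=3 idx=1 pred=T actual=T -> ctr[1]=3
Ev 8: PC=3 idx=1 pred=T actual=N -> ctr[1]=2
Ev 9: PC=2 idx=0 pred=T actual=T -> ctr[0]=3
Ev 10: PC=3 idx=1 pred=T actual=N -> ctr[1]=1
Ev 11: PC=2 idx=0 pred=T actual=T -> ctr[0]=3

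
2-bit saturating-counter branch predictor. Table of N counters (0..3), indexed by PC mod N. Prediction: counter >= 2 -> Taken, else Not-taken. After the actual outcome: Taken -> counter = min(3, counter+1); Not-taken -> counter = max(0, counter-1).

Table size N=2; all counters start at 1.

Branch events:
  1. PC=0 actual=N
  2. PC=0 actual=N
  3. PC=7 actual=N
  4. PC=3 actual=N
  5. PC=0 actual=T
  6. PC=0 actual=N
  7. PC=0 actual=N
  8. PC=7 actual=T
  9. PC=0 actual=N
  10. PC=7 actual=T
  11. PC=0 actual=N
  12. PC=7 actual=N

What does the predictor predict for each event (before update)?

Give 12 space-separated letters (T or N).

Ev 1: PC=0 idx=0 pred=N actual=N -> ctr[0]=0
Ev 2: PC=0 idx=0 pred=N actual=N -> ctr[0]=0
Ev 3: PC=7 idx=1 pred=N actual=N -> ctr[1]=0
Ev 4: PC=3 idx=1 pred=N actual=N -> ctr[1]=0
Ev 5: PC=0 idx=0 pred=N actual=T -> ctr[0]=1
Ev 6: PC=0 idx=0 pred=N actual=N -> ctr[0]=0
Ev 7: PC=0 idx=0 pred=N actual=N -> ctr[0]=0
Ev 8: PC=7 idx=1 pred=N actual=T -> ctr[1]=1
Ev 9: PC=0 idx=0 pred=N actual=N -> ctr[0]=0
Ev 10: PC=7 idx=1 pred=N actual=T -> ctr[1]=2
Ev 11: PC=0 idx=0 pred=N actual=N -> ctr[0]=0
Ev 12: PC=7 idx=1 pred=T actual=N -> ctr[1]=1

Answer: N N N N N N N N N N N T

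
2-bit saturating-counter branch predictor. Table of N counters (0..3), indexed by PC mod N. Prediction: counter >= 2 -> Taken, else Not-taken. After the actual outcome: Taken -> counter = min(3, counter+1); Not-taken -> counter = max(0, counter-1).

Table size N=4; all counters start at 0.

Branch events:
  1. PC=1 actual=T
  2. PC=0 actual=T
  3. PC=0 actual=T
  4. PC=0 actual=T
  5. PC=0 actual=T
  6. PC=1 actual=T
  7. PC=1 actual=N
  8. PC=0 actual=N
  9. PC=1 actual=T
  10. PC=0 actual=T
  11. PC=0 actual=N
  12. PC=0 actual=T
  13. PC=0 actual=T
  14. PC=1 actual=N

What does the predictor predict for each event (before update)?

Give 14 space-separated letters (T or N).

Ev 1: PC=1 idx=1 pred=N actual=T -> ctr[1]=1
Ev 2: PC=0 idx=0 pred=N actual=T -> ctr[0]=1
Ev 3: PC=0 idx=0 pred=N actual=T -> ctr[0]=2
Ev 4: PC=0 idx=0 pred=T actual=T -> ctr[0]=3
Ev 5: PC=0 idx=0 pred=T actual=T -> ctr[0]=3
Ev 6: PC=1 idx=1 pred=N actual=T -> ctr[1]=2
Ev 7: PC=1 idx=1 pred=T actual=N -> ctr[1]=1
Ev 8: PC=0 idx=0 pred=T actual=N -> ctr[0]=2
Ev 9: PC=1 idx=1 pred=N actual=T -> ctr[1]=2
Ev 10: PC=0 idx=0 pred=T actual=T -> ctr[0]=3
Ev 11: PC=0 idx=0 pred=T actual=N -> ctr[0]=2
Ev 12: PC=0 idx=0 pred=T actual=T -> ctr[0]=3
Ev 13: PC=0 idx=0 pred=T actual=T -> ctr[0]=3
Ev 14: PC=1 idx=1 pred=T actual=N -> ctr[1]=1

Answer: N N N T T N T T N T T T T T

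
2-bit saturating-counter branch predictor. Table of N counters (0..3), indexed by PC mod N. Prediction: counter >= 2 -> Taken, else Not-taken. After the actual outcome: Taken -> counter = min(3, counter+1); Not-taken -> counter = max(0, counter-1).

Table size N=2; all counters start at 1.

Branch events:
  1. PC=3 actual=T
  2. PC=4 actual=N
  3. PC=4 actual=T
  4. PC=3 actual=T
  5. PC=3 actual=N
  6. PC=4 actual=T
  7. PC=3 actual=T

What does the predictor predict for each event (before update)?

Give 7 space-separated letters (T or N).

Answer: N N N T T N T

Derivation:
Ev 1: PC=3 idx=1 pred=N actual=T -> ctr[1]=2
Ev 2: PC=4 idx=0 pred=N actual=N -> ctr[0]=0
Ev 3: PC=4 idx=0 pred=N actual=T -> ctr[0]=1
Ev 4: PC=3 idx=1 pred=T actual=T -> ctr[1]=3
Ev 5: PC=3 idx=1 pred=T actual=N -> ctr[1]=2
Ev 6: PC=4 idx=0 pred=N actual=T -> ctr[0]=2
Ev 7: PC=3 idx=1 pred=T actual=T -> ctr[1]=3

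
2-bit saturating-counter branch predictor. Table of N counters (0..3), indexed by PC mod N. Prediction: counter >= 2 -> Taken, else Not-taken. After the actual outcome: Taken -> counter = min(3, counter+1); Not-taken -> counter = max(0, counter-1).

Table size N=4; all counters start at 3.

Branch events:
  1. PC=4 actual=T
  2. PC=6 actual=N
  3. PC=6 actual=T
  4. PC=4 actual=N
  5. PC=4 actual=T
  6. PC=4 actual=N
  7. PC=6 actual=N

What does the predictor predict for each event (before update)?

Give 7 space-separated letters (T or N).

Ev 1: PC=4 idx=0 pred=T actual=T -> ctr[0]=3
Ev 2: PC=6 idx=2 pred=T actual=N -> ctr[2]=2
Ev 3: PC=6 idx=2 pred=T actual=T -> ctr[2]=3
Ev 4: PC=4 idx=0 pred=T actual=N -> ctr[0]=2
Ev 5: PC=4 idx=0 pred=T actual=T -> ctr[0]=3
Ev 6: PC=4 idx=0 pred=T actual=N -> ctr[0]=2
Ev 7: PC=6 idx=2 pred=T actual=N -> ctr[2]=2

Answer: T T T T T T T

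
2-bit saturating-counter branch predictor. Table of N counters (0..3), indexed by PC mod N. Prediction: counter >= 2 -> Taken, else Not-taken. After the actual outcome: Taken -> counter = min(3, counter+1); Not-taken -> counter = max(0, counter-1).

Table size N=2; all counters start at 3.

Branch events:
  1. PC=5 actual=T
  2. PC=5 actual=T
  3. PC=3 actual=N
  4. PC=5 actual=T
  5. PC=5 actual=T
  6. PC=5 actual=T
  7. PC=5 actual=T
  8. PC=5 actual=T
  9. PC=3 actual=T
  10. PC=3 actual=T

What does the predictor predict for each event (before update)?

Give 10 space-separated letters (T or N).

Ev 1: PC=5 idx=1 pred=T actual=T -> ctr[1]=3
Ev 2: PC=5 idx=1 pred=T actual=T -> ctr[1]=3
Ev 3: PC=3 idx=1 pred=T actual=N -> ctr[1]=2
Ev 4: PC=5 idx=1 pred=T actual=T -> ctr[1]=3
Ev 5: PC=5 idx=1 pred=T actual=T -> ctr[1]=3
Ev 6: PC=5 idx=1 pred=T actual=T -> ctr[1]=3
Ev 7: PC=5 idx=1 pred=T actual=T -> ctr[1]=3
Ev 8: PC=5 idx=1 pred=T actual=T -> ctr[1]=3
Ev 9: PC=3 idx=1 pred=T actual=T -> ctr[1]=3
Ev 10: PC=3 idx=1 pred=T actual=T -> ctr[1]=3

Answer: T T T T T T T T T T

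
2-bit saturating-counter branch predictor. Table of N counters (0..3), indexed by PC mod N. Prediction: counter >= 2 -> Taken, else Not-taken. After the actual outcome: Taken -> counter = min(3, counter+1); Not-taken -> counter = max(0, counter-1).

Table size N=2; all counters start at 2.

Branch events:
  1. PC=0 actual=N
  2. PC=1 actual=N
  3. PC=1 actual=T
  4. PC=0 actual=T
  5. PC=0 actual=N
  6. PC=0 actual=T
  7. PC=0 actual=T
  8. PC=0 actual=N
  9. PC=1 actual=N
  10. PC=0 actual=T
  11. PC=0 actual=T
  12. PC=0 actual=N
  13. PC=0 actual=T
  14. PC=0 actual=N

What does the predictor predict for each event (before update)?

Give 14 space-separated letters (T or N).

Ev 1: PC=0 idx=0 pred=T actual=N -> ctr[0]=1
Ev 2: PC=1 idx=1 pred=T actual=N -> ctr[1]=1
Ev 3: PC=1 idx=1 pred=N actual=T -> ctr[1]=2
Ev 4: PC=0 idx=0 pred=N actual=T -> ctr[0]=2
Ev 5: PC=0 idx=0 pred=T actual=N -> ctr[0]=1
Ev 6: PC=0 idx=0 pred=N actual=T -> ctr[0]=2
Ev 7: PC=0 idx=0 pred=T actual=T -> ctr[0]=3
Ev 8: PC=0 idx=0 pred=T actual=N -> ctr[0]=2
Ev 9: PC=1 idx=1 pred=T actual=N -> ctr[1]=1
Ev 10: PC=0 idx=0 pred=T actual=T -> ctr[0]=3
Ev 11: PC=0 idx=0 pred=T actual=T -> ctr[0]=3
Ev 12: PC=0 idx=0 pred=T actual=N -> ctr[0]=2
Ev 13: PC=0 idx=0 pred=T actual=T -> ctr[0]=3
Ev 14: PC=0 idx=0 pred=T actual=N -> ctr[0]=2

Answer: T T N N T N T T T T T T T T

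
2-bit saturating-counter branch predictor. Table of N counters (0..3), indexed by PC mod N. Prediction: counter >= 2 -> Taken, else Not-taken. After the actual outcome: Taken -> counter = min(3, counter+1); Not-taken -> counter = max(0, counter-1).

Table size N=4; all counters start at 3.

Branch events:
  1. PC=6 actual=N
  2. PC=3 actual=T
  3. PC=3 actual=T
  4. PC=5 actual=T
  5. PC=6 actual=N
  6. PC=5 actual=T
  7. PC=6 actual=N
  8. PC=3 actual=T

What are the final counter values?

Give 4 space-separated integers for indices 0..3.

Answer: 3 3 0 3

Derivation:
Ev 1: PC=6 idx=2 pred=T actual=N -> ctr[2]=2
Ev 2: PC=3 idx=3 pred=T actual=T -> ctr[3]=3
Ev 3: PC=3 idx=3 pred=T actual=T -> ctr[3]=3
Ev 4: PC=5 idx=1 pred=T actual=T -> ctr[1]=3
Ev 5: PC=6 idx=2 pred=T actual=N -> ctr[2]=1
Ev 6: PC=5 idx=1 pred=T actual=T -> ctr[1]=3
Ev 7: PC=6 idx=2 pred=N actual=N -> ctr[2]=0
Ev 8: PC=3 idx=3 pred=T actual=T -> ctr[3]=3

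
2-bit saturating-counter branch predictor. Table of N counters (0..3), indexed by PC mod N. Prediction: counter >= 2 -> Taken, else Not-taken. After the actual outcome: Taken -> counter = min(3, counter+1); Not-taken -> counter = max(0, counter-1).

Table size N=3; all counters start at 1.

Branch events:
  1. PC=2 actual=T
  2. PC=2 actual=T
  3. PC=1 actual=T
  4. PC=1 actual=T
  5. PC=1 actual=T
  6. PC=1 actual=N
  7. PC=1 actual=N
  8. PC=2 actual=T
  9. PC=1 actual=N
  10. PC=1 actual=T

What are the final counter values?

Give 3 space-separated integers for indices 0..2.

Ev 1: PC=2 idx=2 pred=N actual=T -> ctr[2]=2
Ev 2: PC=2 idx=2 pred=T actual=T -> ctr[2]=3
Ev 3: PC=1 idx=1 pred=N actual=T -> ctr[1]=2
Ev 4: PC=1 idx=1 pred=T actual=T -> ctr[1]=3
Ev 5: PC=1 idx=1 pred=T actual=T -> ctr[1]=3
Ev 6: PC=1 idx=1 pred=T actual=N -> ctr[1]=2
Ev 7: PC=1 idx=1 pred=T actual=N -> ctr[1]=1
Ev 8: PC=2 idx=2 pred=T actual=T -> ctr[2]=3
Ev 9: PC=1 idx=1 pred=N actual=N -> ctr[1]=0
Ev 10: PC=1 idx=1 pred=N actual=T -> ctr[1]=1

Answer: 1 1 3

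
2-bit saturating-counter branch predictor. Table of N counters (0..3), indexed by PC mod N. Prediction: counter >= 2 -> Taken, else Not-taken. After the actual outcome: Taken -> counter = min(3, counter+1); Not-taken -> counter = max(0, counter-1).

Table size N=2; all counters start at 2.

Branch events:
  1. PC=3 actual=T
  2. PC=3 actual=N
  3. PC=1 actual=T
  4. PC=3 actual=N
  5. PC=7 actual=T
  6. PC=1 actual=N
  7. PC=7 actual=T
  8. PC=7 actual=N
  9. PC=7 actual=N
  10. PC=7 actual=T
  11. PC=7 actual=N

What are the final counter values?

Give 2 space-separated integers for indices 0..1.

Answer: 2 1

Derivation:
Ev 1: PC=3 idx=1 pred=T actual=T -> ctr[1]=3
Ev 2: PC=3 idx=1 pred=T actual=N -> ctr[1]=2
Ev 3: PC=1 idx=1 pred=T actual=T -> ctr[1]=3
Ev 4: PC=3 idx=1 pred=T actual=N -> ctr[1]=2
Ev 5: PC=7 idx=1 pred=T actual=T -> ctr[1]=3
Ev 6: PC=1 idx=1 pred=T actual=N -> ctr[1]=2
Ev 7: PC=7 idx=1 pred=T actual=T -> ctr[1]=3
Ev 8: PC=7 idx=1 pred=T actual=N -> ctr[1]=2
Ev 9: PC=7 idx=1 pred=T actual=N -> ctr[1]=1
Ev 10: PC=7 idx=1 pred=N actual=T -> ctr[1]=2
Ev 11: PC=7 idx=1 pred=T actual=N -> ctr[1]=1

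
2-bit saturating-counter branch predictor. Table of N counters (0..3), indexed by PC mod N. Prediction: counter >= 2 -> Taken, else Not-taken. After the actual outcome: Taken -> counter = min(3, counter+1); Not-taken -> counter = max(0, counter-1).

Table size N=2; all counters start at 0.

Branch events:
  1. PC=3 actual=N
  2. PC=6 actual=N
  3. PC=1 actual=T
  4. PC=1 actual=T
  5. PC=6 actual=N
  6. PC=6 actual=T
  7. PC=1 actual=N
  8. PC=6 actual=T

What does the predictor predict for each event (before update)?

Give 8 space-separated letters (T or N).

Answer: N N N N N N T N

Derivation:
Ev 1: PC=3 idx=1 pred=N actual=N -> ctr[1]=0
Ev 2: PC=6 idx=0 pred=N actual=N -> ctr[0]=0
Ev 3: PC=1 idx=1 pred=N actual=T -> ctr[1]=1
Ev 4: PC=1 idx=1 pred=N actual=T -> ctr[1]=2
Ev 5: PC=6 idx=0 pred=N actual=N -> ctr[0]=0
Ev 6: PC=6 idx=0 pred=N actual=T -> ctr[0]=1
Ev 7: PC=1 idx=1 pred=T actual=N -> ctr[1]=1
Ev 8: PC=6 idx=0 pred=N actual=T -> ctr[0]=2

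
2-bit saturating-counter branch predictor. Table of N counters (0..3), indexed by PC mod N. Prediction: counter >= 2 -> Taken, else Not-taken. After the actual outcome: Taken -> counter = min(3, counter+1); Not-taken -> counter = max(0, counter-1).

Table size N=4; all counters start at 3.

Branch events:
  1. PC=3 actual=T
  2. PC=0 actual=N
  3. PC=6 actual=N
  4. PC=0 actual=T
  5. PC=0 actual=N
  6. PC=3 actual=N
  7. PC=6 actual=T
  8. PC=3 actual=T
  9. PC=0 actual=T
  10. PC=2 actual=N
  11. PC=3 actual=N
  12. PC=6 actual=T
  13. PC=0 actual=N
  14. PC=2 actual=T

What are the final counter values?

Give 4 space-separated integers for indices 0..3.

Ev 1: PC=3 idx=3 pred=T actual=T -> ctr[3]=3
Ev 2: PC=0 idx=0 pred=T actual=N -> ctr[0]=2
Ev 3: PC=6 idx=2 pred=T actual=N -> ctr[2]=2
Ev 4: PC=0 idx=0 pred=T actual=T -> ctr[0]=3
Ev 5: PC=0 idx=0 pred=T actual=N -> ctr[0]=2
Ev 6: PC=3 idx=3 pred=T actual=N -> ctr[3]=2
Ev 7: PC=6 idx=2 pred=T actual=T -> ctr[2]=3
Ev 8: PC=3 idx=3 pred=T actual=T -> ctr[3]=3
Ev 9: PC=0 idx=0 pred=T actual=T -> ctr[0]=3
Ev 10: PC=2 idx=2 pred=T actual=N -> ctr[2]=2
Ev 11: PC=3 idx=3 pred=T actual=N -> ctr[3]=2
Ev 12: PC=6 idx=2 pred=T actual=T -> ctr[2]=3
Ev 13: PC=0 idx=0 pred=T actual=N -> ctr[0]=2
Ev 14: PC=2 idx=2 pred=T actual=T -> ctr[2]=3

Answer: 2 3 3 2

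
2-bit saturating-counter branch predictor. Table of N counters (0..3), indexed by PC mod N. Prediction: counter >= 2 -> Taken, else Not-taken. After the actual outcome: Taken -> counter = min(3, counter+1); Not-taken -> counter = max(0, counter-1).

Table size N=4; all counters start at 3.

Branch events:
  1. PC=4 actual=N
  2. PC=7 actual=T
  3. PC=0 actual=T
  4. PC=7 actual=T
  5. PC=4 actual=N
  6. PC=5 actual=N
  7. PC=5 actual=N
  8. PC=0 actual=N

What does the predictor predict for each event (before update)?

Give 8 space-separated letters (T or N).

Ev 1: PC=4 idx=0 pred=T actual=N -> ctr[0]=2
Ev 2: PC=7 idx=3 pred=T actual=T -> ctr[3]=3
Ev 3: PC=0 idx=0 pred=T actual=T -> ctr[0]=3
Ev 4: PC=7 idx=3 pred=T actual=T -> ctr[3]=3
Ev 5: PC=4 idx=0 pred=T actual=N -> ctr[0]=2
Ev 6: PC=5 idx=1 pred=T actual=N -> ctr[1]=2
Ev 7: PC=5 idx=1 pred=T actual=N -> ctr[1]=1
Ev 8: PC=0 idx=0 pred=T actual=N -> ctr[0]=1

Answer: T T T T T T T T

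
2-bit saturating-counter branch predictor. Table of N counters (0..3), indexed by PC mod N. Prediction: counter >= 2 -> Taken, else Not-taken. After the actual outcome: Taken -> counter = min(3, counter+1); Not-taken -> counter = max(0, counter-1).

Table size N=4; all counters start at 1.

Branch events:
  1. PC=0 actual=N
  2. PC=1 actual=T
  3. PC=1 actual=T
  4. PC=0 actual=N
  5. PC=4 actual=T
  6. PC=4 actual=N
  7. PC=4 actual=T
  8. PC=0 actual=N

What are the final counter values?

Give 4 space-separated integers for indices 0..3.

Ev 1: PC=0 idx=0 pred=N actual=N -> ctr[0]=0
Ev 2: PC=1 idx=1 pred=N actual=T -> ctr[1]=2
Ev 3: PC=1 idx=1 pred=T actual=T -> ctr[1]=3
Ev 4: PC=0 idx=0 pred=N actual=N -> ctr[0]=0
Ev 5: PC=4 idx=0 pred=N actual=T -> ctr[0]=1
Ev 6: PC=4 idx=0 pred=N actual=N -> ctr[0]=0
Ev 7: PC=4 idx=0 pred=N actual=T -> ctr[0]=1
Ev 8: PC=0 idx=0 pred=N actual=N -> ctr[0]=0

Answer: 0 3 1 1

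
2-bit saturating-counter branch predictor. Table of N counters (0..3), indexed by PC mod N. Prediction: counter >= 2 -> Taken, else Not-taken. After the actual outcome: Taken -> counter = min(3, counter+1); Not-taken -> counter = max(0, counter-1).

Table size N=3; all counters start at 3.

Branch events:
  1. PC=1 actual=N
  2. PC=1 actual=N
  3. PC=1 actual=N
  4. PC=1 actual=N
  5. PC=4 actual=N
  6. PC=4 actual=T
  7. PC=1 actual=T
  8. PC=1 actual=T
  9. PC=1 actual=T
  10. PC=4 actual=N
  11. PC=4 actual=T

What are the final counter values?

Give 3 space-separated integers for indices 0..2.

Ev 1: PC=1 idx=1 pred=T actual=N -> ctr[1]=2
Ev 2: PC=1 idx=1 pred=T actual=N -> ctr[1]=1
Ev 3: PC=1 idx=1 pred=N actual=N -> ctr[1]=0
Ev 4: PC=1 idx=1 pred=N actual=N -> ctr[1]=0
Ev 5: PC=4 idx=1 pred=N actual=N -> ctr[1]=0
Ev 6: PC=4 idx=1 pred=N actual=T -> ctr[1]=1
Ev 7: PC=1 idx=1 pred=N actual=T -> ctr[1]=2
Ev 8: PC=1 idx=1 pred=T actual=T -> ctr[1]=3
Ev 9: PC=1 idx=1 pred=T actual=T -> ctr[1]=3
Ev 10: PC=4 idx=1 pred=T actual=N -> ctr[1]=2
Ev 11: PC=4 idx=1 pred=T actual=T -> ctr[1]=3

Answer: 3 3 3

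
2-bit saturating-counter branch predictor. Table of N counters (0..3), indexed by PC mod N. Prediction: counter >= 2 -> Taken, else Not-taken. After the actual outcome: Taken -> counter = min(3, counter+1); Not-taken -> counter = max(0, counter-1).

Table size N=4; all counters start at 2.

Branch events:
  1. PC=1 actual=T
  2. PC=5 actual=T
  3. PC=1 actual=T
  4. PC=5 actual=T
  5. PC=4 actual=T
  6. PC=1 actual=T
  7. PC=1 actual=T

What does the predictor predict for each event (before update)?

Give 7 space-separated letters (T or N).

Answer: T T T T T T T

Derivation:
Ev 1: PC=1 idx=1 pred=T actual=T -> ctr[1]=3
Ev 2: PC=5 idx=1 pred=T actual=T -> ctr[1]=3
Ev 3: PC=1 idx=1 pred=T actual=T -> ctr[1]=3
Ev 4: PC=5 idx=1 pred=T actual=T -> ctr[1]=3
Ev 5: PC=4 idx=0 pred=T actual=T -> ctr[0]=3
Ev 6: PC=1 idx=1 pred=T actual=T -> ctr[1]=3
Ev 7: PC=1 idx=1 pred=T actual=T -> ctr[1]=3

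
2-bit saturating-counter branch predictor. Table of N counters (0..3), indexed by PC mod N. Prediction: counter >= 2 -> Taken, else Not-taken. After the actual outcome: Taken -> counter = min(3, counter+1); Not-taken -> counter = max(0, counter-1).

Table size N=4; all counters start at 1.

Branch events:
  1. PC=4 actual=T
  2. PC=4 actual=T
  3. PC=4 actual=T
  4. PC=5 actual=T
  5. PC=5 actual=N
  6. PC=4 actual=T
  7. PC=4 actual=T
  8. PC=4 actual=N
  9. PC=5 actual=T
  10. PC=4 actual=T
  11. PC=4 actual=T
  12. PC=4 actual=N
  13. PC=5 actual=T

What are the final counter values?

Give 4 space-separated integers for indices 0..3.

Answer: 2 3 1 1

Derivation:
Ev 1: PC=4 idx=0 pred=N actual=T -> ctr[0]=2
Ev 2: PC=4 idx=0 pred=T actual=T -> ctr[0]=3
Ev 3: PC=4 idx=0 pred=T actual=T -> ctr[0]=3
Ev 4: PC=5 idx=1 pred=N actual=T -> ctr[1]=2
Ev 5: PC=5 idx=1 pred=T actual=N -> ctr[1]=1
Ev 6: PC=4 idx=0 pred=T actual=T -> ctr[0]=3
Ev 7: PC=4 idx=0 pred=T actual=T -> ctr[0]=3
Ev 8: PC=4 idx=0 pred=T actual=N -> ctr[0]=2
Ev 9: PC=5 idx=1 pred=N actual=T -> ctr[1]=2
Ev 10: PC=4 idx=0 pred=T actual=T -> ctr[0]=3
Ev 11: PC=4 idx=0 pred=T actual=T -> ctr[0]=3
Ev 12: PC=4 idx=0 pred=T actual=N -> ctr[0]=2
Ev 13: PC=5 idx=1 pred=T actual=T -> ctr[1]=3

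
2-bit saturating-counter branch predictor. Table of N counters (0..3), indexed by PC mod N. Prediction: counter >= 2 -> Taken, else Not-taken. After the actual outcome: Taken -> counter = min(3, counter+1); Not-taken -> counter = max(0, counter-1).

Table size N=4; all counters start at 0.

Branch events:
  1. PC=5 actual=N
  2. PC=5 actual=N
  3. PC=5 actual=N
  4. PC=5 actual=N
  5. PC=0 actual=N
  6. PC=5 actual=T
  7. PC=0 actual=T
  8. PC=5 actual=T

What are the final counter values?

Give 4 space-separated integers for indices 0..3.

Answer: 1 2 0 0

Derivation:
Ev 1: PC=5 idx=1 pred=N actual=N -> ctr[1]=0
Ev 2: PC=5 idx=1 pred=N actual=N -> ctr[1]=0
Ev 3: PC=5 idx=1 pred=N actual=N -> ctr[1]=0
Ev 4: PC=5 idx=1 pred=N actual=N -> ctr[1]=0
Ev 5: PC=0 idx=0 pred=N actual=N -> ctr[0]=0
Ev 6: PC=5 idx=1 pred=N actual=T -> ctr[1]=1
Ev 7: PC=0 idx=0 pred=N actual=T -> ctr[0]=1
Ev 8: PC=5 idx=1 pred=N actual=T -> ctr[1]=2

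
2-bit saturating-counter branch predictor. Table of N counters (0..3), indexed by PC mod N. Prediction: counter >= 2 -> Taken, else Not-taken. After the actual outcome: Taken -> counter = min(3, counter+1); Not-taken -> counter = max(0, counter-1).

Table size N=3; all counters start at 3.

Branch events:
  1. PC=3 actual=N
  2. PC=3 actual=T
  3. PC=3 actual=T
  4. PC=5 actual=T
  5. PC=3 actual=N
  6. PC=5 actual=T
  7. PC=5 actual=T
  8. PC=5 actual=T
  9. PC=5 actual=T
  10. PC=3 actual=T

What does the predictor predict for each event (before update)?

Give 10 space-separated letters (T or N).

Answer: T T T T T T T T T T

Derivation:
Ev 1: PC=3 idx=0 pred=T actual=N -> ctr[0]=2
Ev 2: PC=3 idx=0 pred=T actual=T -> ctr[0]=3
Ev 3: PC=3 idx=0 pred=T actual=T -> ctr[0]=3
Ev 4: PC=5 idx=2 pred=T actual=T -> ctr[2]=3
Ev 5: PC=3 idx=0 pred=T actual=N -> ctr[0]=2
Ev 6: PC=5 idx=2 pred=T actual=T -> ctr[2]=3
Ev 7: PC=5 idx=2 pred=T actual=T -> ctr[2]=3
Ev 8: PC=5 idx=2 pred=T actual=T -> ctr[2]=3
Ev 9: PC=5 idx=2 pred=T actual=T -> ctr[2]=3
Ev 10: PC=3 idx=0 pred=T actual=T -> ctr[0]=3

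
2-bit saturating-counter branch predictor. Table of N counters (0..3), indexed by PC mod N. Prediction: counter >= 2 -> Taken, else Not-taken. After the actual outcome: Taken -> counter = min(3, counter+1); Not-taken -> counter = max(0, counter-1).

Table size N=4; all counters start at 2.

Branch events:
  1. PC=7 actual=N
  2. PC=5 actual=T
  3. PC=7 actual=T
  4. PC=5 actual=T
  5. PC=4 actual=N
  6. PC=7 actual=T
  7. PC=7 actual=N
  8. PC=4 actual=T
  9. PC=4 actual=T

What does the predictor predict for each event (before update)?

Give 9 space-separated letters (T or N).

Ev 1: PC=7 idx=3 pred=T actual=N -> ctr[3]=1
Ev 2: PC=5 idx=1 pred=T actual=T -> ctr[1]=3
Ev 3: PC=7 idx=3 pred=N actual=T -> ctr[3]=2
Ev 4: PC=5 idx=1 pred=T actual=T -> ctr[1]=3
Ev 5: PC=4 idx=0 pred=T actual=N -> ctr[0]=1
Ev 6: PC=7 idx=3 pred=T actual=T -> ctr[3]=3
Ev 7: PC=7 idx=3 pred=T actual=N -> ctr[3]=2
Ev 8: PC=4 idx=0 pred=N actual=T -> ctr[0]=2
Ev 9: PC=4 idx=0 pred=T actual=T -> ctr[0]=3

Answer: T T N T T T T N T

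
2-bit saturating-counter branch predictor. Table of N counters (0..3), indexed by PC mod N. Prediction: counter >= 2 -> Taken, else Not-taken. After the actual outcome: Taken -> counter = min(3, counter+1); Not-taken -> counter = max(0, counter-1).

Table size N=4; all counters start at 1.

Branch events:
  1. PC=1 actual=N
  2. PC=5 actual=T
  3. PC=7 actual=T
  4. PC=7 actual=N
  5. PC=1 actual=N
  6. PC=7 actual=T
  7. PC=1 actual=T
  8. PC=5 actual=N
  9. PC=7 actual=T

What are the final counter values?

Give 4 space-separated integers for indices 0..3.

Answer: 1 0 1 3

Derivation:
Ev 1: PC=1 idx=1 pred=N actual=N -> ctr[1]=0
Ev 2: PC=5 idx=1 pred=N actual=T -> ctr[1]=1
Ev 3: PC=7 idx=3 pred=N actual=T -> ctr[3]=2
Ev 4: PC=7 idx=3 pred=T actual=N -> ctr[3]=1
Ev 5: PC=1 idx=1 pred=N actual=N -> ctr[1]=0
Ev 6: PC=7 idx=3 pred=N actual=T -> ctr[3]=2
Ev 7: PC=1 idx=1 pred=N actual=T -> ctr[1]=1
Ev 8: PC=5 idx=1 pred=N actual=N -> ctr[1]=0
Ev 9: PC=7 idx=3 pred=T actual=T -> ctr[3]=3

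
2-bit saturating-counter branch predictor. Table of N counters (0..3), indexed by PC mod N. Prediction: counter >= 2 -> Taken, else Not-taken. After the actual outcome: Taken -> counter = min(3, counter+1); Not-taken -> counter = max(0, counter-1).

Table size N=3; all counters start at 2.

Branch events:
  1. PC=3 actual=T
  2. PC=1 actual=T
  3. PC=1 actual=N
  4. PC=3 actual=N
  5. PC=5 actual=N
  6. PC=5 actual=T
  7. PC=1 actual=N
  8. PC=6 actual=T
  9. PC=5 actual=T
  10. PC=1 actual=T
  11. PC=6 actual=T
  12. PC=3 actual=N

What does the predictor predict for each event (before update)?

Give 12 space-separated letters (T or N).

Answer: T T T T T N T T T N T T

Derivation:
Ev 1: PC=3 idx=0 pred=T actual=T -> ctr[0]=3
Ev 2: PC=1 idx=1 pred=T actual=T -> ctr[1]=3
Ev 3: PC=1 idx=1 pred=T actual=N -> ctr[1]=2
Ev 4: PC=3 idx=0 pred=T actual=N -> ctr[0]=2
Ev 5: PC=5 idx=2 pred=T actual=N -> ctr[2]=1
Ev 6: PC=5 idx=2 pred=N actual=T -> ctr[2]=2
Ev 7: PC=1 idx=1 pred=T actual=N -> ctr[1]=1
Ev 8: PC=6 idx=0 pred=T actual=T -> ctr[0]=3
Ev 9: PC=5 idx=2 pred=T actual=T -> ctr[2]=3
Ev 10: PC=1 idx=1 pred=N actual=T -> ctr[1]=2
Ev 11: PC=6 idx=0 pred=T actual=T -> ctr[0]=3
Ev 12: PC=3 idx=0 pred=T actual=N -> ctr[0]=2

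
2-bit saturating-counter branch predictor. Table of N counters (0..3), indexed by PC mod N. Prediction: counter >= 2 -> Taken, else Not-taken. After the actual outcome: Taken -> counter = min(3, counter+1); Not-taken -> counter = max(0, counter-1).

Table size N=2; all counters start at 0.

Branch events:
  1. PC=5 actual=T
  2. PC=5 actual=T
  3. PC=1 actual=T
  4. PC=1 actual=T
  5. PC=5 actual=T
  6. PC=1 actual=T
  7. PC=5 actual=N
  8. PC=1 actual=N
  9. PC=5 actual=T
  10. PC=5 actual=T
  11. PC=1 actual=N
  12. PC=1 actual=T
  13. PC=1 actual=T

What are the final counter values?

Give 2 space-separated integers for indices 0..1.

Answer: 0 3

Derivation:
Ev 1: PC=5 idx=1 pred=N actual=T -> ctr[1]=1
Ev 2: PC=5 idx=1 pred=N actual=T -> ctr[1]=2
Ev 3: PC=1 idx=1 pred=T actual=T -> ctr[1]=3
Ev 4: PC=1 idx=1 pred=T actual=T -> ctr[1]=3
Ev 5: PC=5 idx=1 pred=T actual=T -> ctr[1]=3
Ev 6: PC=1 idx=1 pred=T actual=T -> ctr[1]=3
Ev 7: PC=5 idx=1 pred=T actual=N -> ctr[1]=2
Ev 8: PC=1 idx=1 pred=T actual=N -> ctr[1]=1
Ev 9: PC=5 idx=1 pred=N actual=T -> ctr[1]=2
Ev 10: PC=5 idx=1 pred=T actual=T -> ctr[1]=3
Ev 11: PC=1 idx=1 pred=T actual=N -> ctr[1]=2
Ev 12: PC=1 idx=1 pred=T actual=T -> ctr[1]=3
Ev 13: PC=1 idx=1 pred=T actual=T -> ctr[1]=3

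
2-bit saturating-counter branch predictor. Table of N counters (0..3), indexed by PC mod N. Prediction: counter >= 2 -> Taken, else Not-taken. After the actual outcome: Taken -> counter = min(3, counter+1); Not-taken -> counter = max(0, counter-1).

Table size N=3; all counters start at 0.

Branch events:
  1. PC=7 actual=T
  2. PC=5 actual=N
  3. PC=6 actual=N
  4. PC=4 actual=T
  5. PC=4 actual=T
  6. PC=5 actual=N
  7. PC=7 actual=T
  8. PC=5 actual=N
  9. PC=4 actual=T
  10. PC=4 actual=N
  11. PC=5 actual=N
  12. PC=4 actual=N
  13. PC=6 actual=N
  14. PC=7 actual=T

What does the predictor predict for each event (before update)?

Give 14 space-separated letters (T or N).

Ev 1: PC=7 idx=1 pred=N actual=T -> ctr[1]=1
Ev 2: PC=5 idx=2 pred=N actual=N -> ctr[2]=0
Ev 3: PC=6 idx=0 pred=N actual=N -> ctr[0]=0
Ev 4: PC=4 idx=1 pred=N actual=T -> ctr[1]=2
Ev 5: PC=4 idx=1 pred=T actual=T -> ctr[1]=3
Ev 6: PC=5 idx=2 pred=N actual=N -> ctr[2]=0
Ev 7: PC=7 idx=1 pred=T actual=T -> ctr[1]=3
Ev 8: PC=5 idx=2 pred=N actual=N -> ctr[2]=0
Ev 9: PC=4 idx=1 pred=T actual=T -> ctr[1]=3
Ev 10: PC=4 idx=1 pred=T actual=N -> ctr[1]=2
Ev 11: PC=5 idx=2 pred=N actual=N -> ctr[2]=0
Ev 12: PC=4 idx=1 pred=T actual=N -> ctr[1]=1
Ev 13: PC=6 idx=0 pred=N actual=N -> ctr[0]=0
Ev 14: PC=7 idx=1 pred=N actual=T -> ctr[1]=2

Answer: N N N N T N T N T T N T N N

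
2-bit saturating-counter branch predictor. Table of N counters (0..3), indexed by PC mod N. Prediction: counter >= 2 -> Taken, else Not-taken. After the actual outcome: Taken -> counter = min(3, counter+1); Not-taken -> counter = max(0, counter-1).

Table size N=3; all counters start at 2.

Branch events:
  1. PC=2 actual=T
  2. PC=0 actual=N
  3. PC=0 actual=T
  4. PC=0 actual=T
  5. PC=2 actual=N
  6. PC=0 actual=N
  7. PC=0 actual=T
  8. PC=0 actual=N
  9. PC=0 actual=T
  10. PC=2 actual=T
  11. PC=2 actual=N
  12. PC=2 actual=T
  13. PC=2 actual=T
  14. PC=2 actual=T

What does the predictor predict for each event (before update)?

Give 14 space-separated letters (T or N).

Ev 1: PC=2 idx=2 pred=T actual=T -> ctr[2]=3
Ev 2: PC=0 idx=0 pred=T actual=N -> ctr[0]=1
Ev 3: PC=0 idx=0 pred=N actual=T -> ctr[0]=2
Ev 4: PC=0 idx=0 pred=T actual=T -> ctr[0]=3
Ev 5: PC=2 idx=2 pred=T actual=N -> ctr[2]=2
Ev 6: PC=0 idx=0 pred=T actual=N -> ctr[0]=2
Ev 7: PC=0 idx=0 pred=T actual=T -> ctr[0]=3
Ev 8: PC=0 idx=0 pred=T actual=N -> ctr[0]=2
Ev 9: PC=0 idx=0 pred=T actual=T -> ctr[0]=3
Ev 10: PC=2 idx=2 pred=T actual=T -> ctr[2]=3
Ev 11: PC=2 idx=2 pred=T actual=N -> ctr[2]=2
Ev 12: PC=2 idx=2 pred=T actual=T -> ctr[2]=3
Ev 13: PC=2 idx=2 pred=T actual=T -> ctr[2]=3
Ev 14: PC=2 idx=2 pred=T actual=T -> ctr[2]=3

Answer: T T N T T T T T T T T T T T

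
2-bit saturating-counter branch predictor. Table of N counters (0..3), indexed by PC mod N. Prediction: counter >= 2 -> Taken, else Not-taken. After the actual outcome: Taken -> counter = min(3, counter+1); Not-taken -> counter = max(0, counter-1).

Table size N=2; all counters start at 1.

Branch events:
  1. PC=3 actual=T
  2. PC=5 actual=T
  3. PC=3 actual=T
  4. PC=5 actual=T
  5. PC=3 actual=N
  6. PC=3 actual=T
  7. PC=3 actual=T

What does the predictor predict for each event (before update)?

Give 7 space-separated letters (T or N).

Answer: N T T T T T T

Derivation:
Ev 1: PC=3 idx=1 pred=N actual=T -> ctr[1]=2
Ev 2: PC=5 idx=1 pred=T actual=T -> ctr[1]=3
Ev 3: PC=3 idx=1 pred=T actual=T -> ctr[1]=3
Ev 4: PC=5 idx=1 pred=T actual=T -> ctr[1]=3
Ev 5: PC=3 idx=1 pred=T actual=N -> ctr[1]=2
Ev 6: PC=3 idx=1 pred=T actual=T -> ctr[1]=3
Ev 7: PC=3 idx=1 pred=T actual=T -> ctr[1]=3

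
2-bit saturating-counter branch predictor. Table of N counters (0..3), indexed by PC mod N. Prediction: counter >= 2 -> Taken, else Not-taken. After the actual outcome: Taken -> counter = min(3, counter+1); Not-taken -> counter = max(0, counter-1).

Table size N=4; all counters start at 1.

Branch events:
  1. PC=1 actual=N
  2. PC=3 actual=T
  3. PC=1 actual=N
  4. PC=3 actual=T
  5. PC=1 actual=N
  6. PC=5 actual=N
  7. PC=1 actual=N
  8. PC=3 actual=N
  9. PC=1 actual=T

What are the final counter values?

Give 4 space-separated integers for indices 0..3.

Ev 1: PC=1 idx=1 pred=N actual=N -> ctr[1]=0
Ev 2: PC=3 idx=3 pred=N actual=T -> ctr[3]=2
Ev 3: PC=1 idx=1 pred=N actual=N -> ctr[1]=0
Ev 4: PC=3 idx=3 pred=T actual=T -> ctr[3]=3
Ev 5: PC=1 idx=1 pred=N actual=N -> ctr[1]=0
Ev 6: PC=5 idx=1 pred=N actual=N -> ctr[1]=0
Ev 7: PC=1 idx=1 pred=N actual=N -> ctr[1]=0
Ev 8: PC=3 idx=3 pred=T actual=N -> ctr[3]=2
Ev 9: PC=1 idx=1 pred=N actual=T -> ctr[1]=1

Answer: 1 1 1 2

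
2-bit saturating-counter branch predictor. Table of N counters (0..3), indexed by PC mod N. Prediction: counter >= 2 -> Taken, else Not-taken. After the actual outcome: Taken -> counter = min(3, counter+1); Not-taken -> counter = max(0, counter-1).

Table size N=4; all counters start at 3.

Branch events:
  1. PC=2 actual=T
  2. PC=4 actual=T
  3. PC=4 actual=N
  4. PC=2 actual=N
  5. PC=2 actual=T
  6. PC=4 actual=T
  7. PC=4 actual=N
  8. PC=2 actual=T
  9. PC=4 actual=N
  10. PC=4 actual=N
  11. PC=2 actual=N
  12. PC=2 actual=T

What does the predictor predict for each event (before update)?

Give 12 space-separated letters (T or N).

Answer: T T T T T T T T T N T T

Derivation:
Ev 1: PC=2 idx=2 pred=T actual=T -> ctr[2]=3
Ev 2: PC=4 idx=0 pred=T actual=T -> ctr[0]=3
Ev 3: PC=4 idx=0 pred=T actual=N -> ctr[0]=2
Ev 4: PC=2 idx=2 pred=T actual=N -> ctr[2]=2
Ev 5: PC=2 idx=2 pred=T actual=T -> ctr[2]=3
Ev 6: PC=4 idx=0 pred=T actual=T -> ctr[0]=3
Ev 7: PC=4 idx=0 pred=T actual=N -> ctr[0]=2
Ev 8: PC=2 idx=2 pred=T actual=T -> ctr[2]=3
Ev 9: PC=4 idx=0 pred=T actual=N -> ctr[0]=1
Ev 10: PC=4 idx=0 pred=N actual=N -> ctr[0]=0
Ev 11: PC=2 idx=2 pred=T actual=N -> ctr[2]=2
Ev 12: PC=2 idx=2 pred=T actual=T -> ctr[2]=3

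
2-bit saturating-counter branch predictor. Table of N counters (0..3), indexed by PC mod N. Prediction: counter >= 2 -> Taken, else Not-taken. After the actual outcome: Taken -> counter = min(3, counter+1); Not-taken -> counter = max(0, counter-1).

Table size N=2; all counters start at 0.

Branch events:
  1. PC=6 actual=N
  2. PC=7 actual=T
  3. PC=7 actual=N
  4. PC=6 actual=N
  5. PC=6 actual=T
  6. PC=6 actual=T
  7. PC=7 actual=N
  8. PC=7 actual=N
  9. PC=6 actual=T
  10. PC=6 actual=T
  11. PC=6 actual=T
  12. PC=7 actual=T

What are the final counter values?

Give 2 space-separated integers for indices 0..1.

Answer: 3 1

Derivation:
Ev 1: PC=6 idx=0 pred=N actual=N -> ctr[0]=0
Ev 2: PC=7 idx=1 pred=N actual=T -> ctr[1]=1
Ev 3: PC=7 idx=1 pred=N actual=N -> ctr[1]=0
Ev 4: PC=6 idx=0 pred=N actual=N -> ctr[0]=0
Ev 5: PC=6 idx=0 pred=N actual=T -> ctr[0]=1
Ev 6: PC=6 idx=0 pred=N actual=T -> ctr[0]=2
Ev 7: PC=7 idx=1 pred=N actual=N -> ctr[1]=0
Ev 8: PC=7 idx=1 pred=N actual=N -> ctr[1]=0
Ev 9: PC=6 idx=0 pred=T actual=T -> ctr[0]=3
Ev 10: PC=6 idx=0 pred=T actual=T -> ctr[0]=3
Ev 11: PC=6 idx=0 pred=T actual=T -> ctr[0]=3
Ev 12: PC=7 idx=1 pred=N actual=T -> ctr[1]=1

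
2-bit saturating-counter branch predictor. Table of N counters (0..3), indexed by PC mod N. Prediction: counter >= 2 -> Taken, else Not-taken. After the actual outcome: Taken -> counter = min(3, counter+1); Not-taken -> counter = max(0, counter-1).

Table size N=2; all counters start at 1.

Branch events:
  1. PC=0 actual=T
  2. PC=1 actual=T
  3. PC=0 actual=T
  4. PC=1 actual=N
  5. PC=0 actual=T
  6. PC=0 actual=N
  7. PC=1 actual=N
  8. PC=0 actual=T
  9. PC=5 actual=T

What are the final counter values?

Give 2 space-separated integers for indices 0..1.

Ev 1: PC=0 idx=0 pred=N actual=T -> ctr[0]=2
Ev 2: PC=1 idx=1 pred=N actual=T -> ctr[1]=2
Ev 3: PC=0 idx=0 pred=T actual=T -> ctr[0]=3
Ev 4: PC=1 idx=1 pred=T actual=N -> ctr[1]=1
Ev 5: PC=0 idx=0 pred=T actual=T -> ctr[0]=3
Ev 6: PC=0 idx=0 pred=T actual=N -> ctr[0]=2
Ev 7: PC=1 idx=1 pred=N actual=N -> ctr[1]=0
Ev 8: PC=0 idx=0 pred=T actual=T -> ctr[0]=3
Ev 9: PC=5 idx=1 pred=N actual=T -> ctr[1]=1

Answer: 3 1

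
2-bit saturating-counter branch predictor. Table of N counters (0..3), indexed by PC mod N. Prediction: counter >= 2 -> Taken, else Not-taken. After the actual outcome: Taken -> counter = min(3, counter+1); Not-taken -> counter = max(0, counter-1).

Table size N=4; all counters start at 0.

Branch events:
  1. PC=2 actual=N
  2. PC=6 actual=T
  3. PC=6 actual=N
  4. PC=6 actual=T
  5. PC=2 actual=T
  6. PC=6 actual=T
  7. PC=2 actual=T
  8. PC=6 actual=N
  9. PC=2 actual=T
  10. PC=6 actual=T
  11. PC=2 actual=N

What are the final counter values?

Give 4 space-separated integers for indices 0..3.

Ev 1: PC=2 idx=2 pred=N actual=N -> ctr[2]=0
Ev 2: PC=6 idx=2 pred=N actual=T -> ctr[2]=1
Ev 3: PC=6 idx=2 pred=N actual=N -> ctr[2]=0
Ev 4: PC=6 idx=2 pred=N actual=T -> ctr[2]=1
Ev 5: PC=2 idx=2 pred=N actual=T -> ctr[2]=2
Ev 6: PC=6 idx=2 pred=T actual=T -> ctr[2]=3
Ev 7: PC=2 idx=2 pred=T actual=T -> ctr[2]=3
Ev 8: PC=6 idx=2 pred=T actual=N -> ctr[2]=2
Ev 9: PC=2 idx=2 pred=T actual=T -> ctr[2]=3
Ev 10: PC=6 idx=2 pred=T actual=T -> ctr[2]=3
Ev 11: PC=2 idx=2 pred=T actual=N -> ctr[2]=2

Answer: 0 0 2 0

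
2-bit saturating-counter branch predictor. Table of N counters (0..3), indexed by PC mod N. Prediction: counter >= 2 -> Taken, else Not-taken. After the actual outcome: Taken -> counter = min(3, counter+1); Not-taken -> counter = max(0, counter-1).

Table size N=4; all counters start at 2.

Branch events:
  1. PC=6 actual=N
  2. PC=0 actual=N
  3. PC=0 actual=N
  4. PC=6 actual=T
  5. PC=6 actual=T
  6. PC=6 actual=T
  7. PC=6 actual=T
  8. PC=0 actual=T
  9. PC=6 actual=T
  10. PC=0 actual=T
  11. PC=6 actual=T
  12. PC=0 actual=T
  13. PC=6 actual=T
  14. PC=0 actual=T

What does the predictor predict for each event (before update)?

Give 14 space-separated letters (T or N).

Answer: T T N N T T T N T N T T T T

Derivation:
Ev 1: PC=6 idx=2 pred=T actual=N -> ctr[2]=1
Ev 2: PC=0 idx=0 pred=T actual=N -> ctr[0]=1
Ev 3: PC=0 idx=0 pred=N actual=N -> ctr[0]=0
Ev 4: PC=6 idx=2 pred=N actual=T -> ctr[2]=2
Ev 5: PC=6 idx=2 pred=T actual=T -> ctr[2]=3
Ev 6: PC=6 idx=2 pred=T actual=T -> ctr[2]=3
Ev 7: PC=6 idx=2 pred=T actual=T -> ctr[2]=3
Ev 8: PC=0 idx=0 pred=N actual=T -> ctr[0]=1
Ev 9: PC=6 idx=2 pred=T actual=T -> ctr[2]=3
Ev 10: PC=0 idx=0 pred=N actual=T -> ctr[0]=2
Ev 11: PC=6 idx=2 pred=T actual=T -> ctr[2]=3
Ev 12: PC=0 idx=0 pred=T actual=T -> ctr[0]=3
Ev 13: PC=6 idx=2 pred=T actual=T -> ctr[2]=3
Ev 14: PC=0 idx=0 pred=T actual=T -> ctr[0]=3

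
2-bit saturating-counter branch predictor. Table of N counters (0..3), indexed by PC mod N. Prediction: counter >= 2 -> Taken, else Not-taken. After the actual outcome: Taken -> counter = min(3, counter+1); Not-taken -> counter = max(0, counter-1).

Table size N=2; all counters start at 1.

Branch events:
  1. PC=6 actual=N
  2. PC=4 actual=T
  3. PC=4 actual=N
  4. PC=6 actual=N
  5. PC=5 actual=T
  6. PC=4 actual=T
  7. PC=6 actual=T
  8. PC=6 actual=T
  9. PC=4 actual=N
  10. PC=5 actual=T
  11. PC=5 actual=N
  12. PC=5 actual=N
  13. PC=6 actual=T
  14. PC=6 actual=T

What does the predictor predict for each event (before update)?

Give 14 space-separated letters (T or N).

Ev 1: PC=6 idx=0 pred=N actual=N -> ctr[0]=0
Ev 2: PC=4 idx=0 pred=N actual=T -> ctr[0]=1
Ev 3: PC=4 idx=0 pred=N actual=N -> ctr[0]=0
Ev 4: PC=6 idx=0 pred=N actual=N -> ctr[0]=0
Ev 5: PC=5 idx=1 pred=N actual=T -> ctr[1]=2
Ev 6: PC=4 idx=0 pred=N actual=T -> ctr[0]=1
Ev 7: PC=6 idx=0 pred=N actual=T -> ctr[0]=2
Ev 8: PC=6 idx=0 pred=T actual=T -> ctr[0]=3
Ev 9: PC=4 idx=0 pred=T actual=N -> ctr[0]=2
Ev 10: PC=5 idx=1 pred=T actual=T -> ctr[1]=3
Ev 11: PC=5 idx=1 pred=T actual=N -> ctr[1]=2
Ev 12: PC=5 idx=1 pred=T actual=N -> ctr[1]=1
Ev 13: PC=6 idx=0 pred=T actual=T -> ctr[0]=3
Ev 14: PC=6 idx=0 pred=T actual=T -> ctr[0]=3

Answer: N N N N N N N T T T T T T T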